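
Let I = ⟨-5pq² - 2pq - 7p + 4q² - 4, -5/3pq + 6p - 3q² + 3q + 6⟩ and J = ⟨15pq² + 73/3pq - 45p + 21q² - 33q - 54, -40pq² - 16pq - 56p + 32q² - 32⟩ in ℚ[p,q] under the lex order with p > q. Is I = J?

For a fixed monomial order, each ideal has a unique reduced Gröbner basis; comparing bases decides equality.
Buchberger on the first generating set:
f_1 = -5pq² - 2pq - 7p + 4q² - 4, LT = pq².
f_2 = -5/3pq + 6p - 3q² + 3q + 6, LT = pq.

S(f_1,f_2): lcm = pq². S = 4pq + 7/5p - 9/5q³ + q² + 18/5q + ⅘.
  reduce S modulo (f_1, f_2):
  remainder 79/5p - 9/5q³ - 31/5q² + 54/5q + 76/5 ≠ 0; add g_3 = 79/5p - 9/5q³ - 31/5q² + 54/5q + 76/5 to the basis.

S(f_1,g_3): lcm = pq². S = ⅖pq + 7/5p + 9/79q⁵ + 31/79q⁴ - 54/79q³ - 696/395q² + ⅘.
  reduce S modulo (f_1, f_2, g_3):
  remainder 9/79q⁵ + 31/79q⁴ - 9/25q³ - 2701/1975q² - 2412/1975q - 972/1975 ≠ 0; add g_4 = 9/79q⁵ + 31/79q⁴ - 9/25q³ - 2701/1975q² - 2412/1975q - 972/1975 to the basis.

S(f_2,g_3): lcm = pq. S = -18/5p + 9/79q⁴ + 31/79q³ + 441/395q² - 1091/395q - 18/5.
  reduce S modulo (f_1, f_2, g_3, g_4):
  remainder 9/79q⁴ - 7/395q³ - 117/395q² - 119/395q - 54/395 ≠ 0; add g_5 = 9/79q⁴ - 7/395q³ - 117/395q² - 119/395q - 54/395 to the basis.

The other S-polynomials (S(f_1,g_4), S(f_2,g_4), S(g_3,g_4), S(f_1,g_5), S(f_2,g_5), S(g_3,g_5), S(g_4,g_5)) all reduce to 0 modulo the current basis, so we have a Gröbner basis.
Inter-reduce: drop elements whose leading term is divisible by another's, tail-reduce, and make monic.
Reduced Gröbner basis: {p - 9/79q³ - 31/79q² + 54/79q + 76/79, q⁴ - 7/45q³ - 13/5q² - 119/45q - 6/5}.

Buchberger on the second generating set:
h_1 = 15pq² + 73/3pq - 45p + 21q² - 33q - 54, LT = pq².
h_2 = -40pq² - 16pq - 56p + 32q² - 32, LT = pq².

S(h_1,h_2): lcm = pq². S = 11/9pq - 22/5p + 11/5q² - 11/5q - 22/5.
  reduce S modulo (h_1, h_2):
  remainder 11/9pq - 22/5p + 11/5q² - 11/5q - 22/5 ≠ 0; add k_3 = 11/9pq - 22/5p + 11/5q² - 11/5q - 22/5 to the basis.

S(h_1,k_3): lcm = pq². S = 47/9pq - 3p - 9/5q³ + 16/5q² + 7/5q - 18/5.
  reduce S modulo (h_1, h_2, k_3):
  remainder 79/5p - 9/5q³ - 31/5q² + 54/5q + 76/5 ≠ 0; add k_4 = 79/5p - 9/5q³ - 31/5q² + 54/5q + 76/5 to the basis.

S(h_1,k_4): lcm = pq². S = 73/45pq - 3p + 9/79q⁵ + 31/79q⁴ - 54/79q³ + 173/395q² - 11/5q - 18/5.
  reduce S modulo (h_1, h_2, k_3, k_4):
  remainder 9/79q⁵ + 31/79q⁴ - 9/25q³ - 2701/1975q² - 2412/1975q - 972/1975 ≠ 0; add k_5 = 9/79q⁵ + 31/79q⁴ - 9/25q³ - 2701/1975q² - 2412/1975q - 972/1975 to the basis.

S(k_3,k_4): lcm = pq. S = -18/5p + 9/79q⁴ + 31/79q³ + 441/395q² - 1091/395q - 18/5.
  reduce S modulo (h_1, h_2, k_3, k_4, k_5):
  remainder 9/79q⁴ - 7/395q³ - 117/395q² - 119/395q - 54/395 ≠ 0; add k_6 = 9/79q⁴ - 7/395q³ - 117/395q² - 119/395q - 54/395 to the basis.

The other S-polynomials (S(h_2,k_3), S(h_2,k_4), S(h_1,k_5), S(h_2,k_5), S(k_3,k_5), S(k_4,k_5), S(h_1,k_6), S(h_2,k_6), S(k_3,k_6), S(k_4,k_6), S(k_5,k_6)) all reduce to 0 modulo the current basis, so we have a Gröbner basis.
Inter-reduce: drop elements whose leading term is divisible by another's, tail-reduce, and make monic.
Reduced Gröbner basis: {p - 9/79q³ - 31/79q² + 54/79q + 76/79, q⁴ - 7/45q³ - 13/5q² - 119/45q - 6/5}.

Same reduced basis, so the two generating sets span the same ideal.

Yes, the ideals are equal.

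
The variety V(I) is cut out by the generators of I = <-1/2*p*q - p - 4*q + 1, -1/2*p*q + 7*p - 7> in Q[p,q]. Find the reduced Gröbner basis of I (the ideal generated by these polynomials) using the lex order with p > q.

f_1 = -1/2*p*q - p - 4*q + 1, LT = p*q.
f_2 = -1/2*p*q + 7*p - 7, LT = p*q.

S(f_1,f_2): lcm = p*q. S = 16*p + 8*q - 16.
  leading term p: no divisor's leading term divides it; move 16*p to the remainder.
  leading term q: no divisor's leading term divides it; move 8*q to the remainder.
  leading term 1: no divisor's leading term divides it; move -16 to the remainder.
  remainder 16*p + 8*q - 16 ≠ 0; add g_3 = 16*p + 8*q - 16 to the basis.

S(f_1,g_3): lcm = p*q. S = 2*p - 1/2*q**2 + 9*q - 2.
  leading term p: subtract (1/8)·g_3 from 2*p - 1/2*q**2 + 9*q - 2 → -1/2*q**2 + 8*q
  leading term q**2: no divisor's leading term divides it; move -1/2*q**2 to the remainder.
  leading term q: no divisor's leading term divides it; move 8*q to the remainder.
  remainder -1/2*q**2 + 8*q ≠ 0; add g_4 = -1/2*q**2 + 8*q to the basis.

The other S-polynomials (S(f_2,g_3), S(f_1,g_4), S(f_2,g_4), S(g_3,g_4)) all reduce to 0 modulo the current basis, so we have a Gröbner basis.
Inter-reduce: drop elements whose leading term is divisible by another's, tail-reduce, and make monic.

G = {p + 1/2*q - 1, q**2 - 16*q}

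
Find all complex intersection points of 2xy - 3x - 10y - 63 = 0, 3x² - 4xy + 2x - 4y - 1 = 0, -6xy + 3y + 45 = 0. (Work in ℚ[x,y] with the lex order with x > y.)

Compute a lex Gröbner basis by Buchberger's algorithm.
f_1 = 2xy - 3x - 10y - 63, LT = xy.
f_2 = 3x² - 4xy + 2x - 4y - 1, LT = x².
f_3 = -6xy + 3y + 45, LT = xy.

S(f_1,f_2): lcm = x²y. S = -3/2x² + 4/3xy² - 17/3xy - 63/2x + 4/3y² + ⅓y.
  reduce S modulo (f_1, f_2, f_3):
  remainder -39x + 8y² + 12y - 179 ≠ 0; add h_4 = -39x + 8y² + 12y - 179 to the basis.

S(f_1,f_3): lcm = xy. S = -3/2x - 9/2y - 24.
  reduce S modulo (f_1, f_2, f_3, h_4):
  remainder -4/13y² - 129/26y - 445/26 ≠ 0; add h_5 = -4/13y² - 129/26y - 445/26 to the basis.

S(f_2,f_3): lcm = x²y. S = -4/3xy² + 7/6xy + 15/2x - 4/3y² - ⅓y.
  reduce S modulo (f_1, f_2, f_3, h_4, h_5):
  remainder 255/4y + 1275/4 ≠ 0; add h_6 = 255/4y + 1275/4 to the basis.

The other S-polynomials (S(f_1,h_4), S(f_2,h_4), S(f_3,h_4), S(f_1,h_5), S(f_2,h_5), S(f_3,h_5), S(h_4,h_5), S(f_1,h_6), S(f_2,h_6), S(f_3,h_6), S(h_4,h_6), S(h_5,h_6)) all reduce to 0 modulo the current basis, so we have a Gröbner basis.
Inter-reduce: drop elements whose leading term is divisible by another's, tail-reduce, and make monic.
Reduced Gröbner basis: {x + 1, y + 5}.

A lex Gröbner basis eliminates variables successively. Here y + 5 depends only on y, with roots {-5}; lifting each root through the earlier basis elements recovers the full solutions.
  y = -5: the earlier basis element becomes x + 1 = 0, giving x = -1 — point (-1, -5).

{(-1, -5)}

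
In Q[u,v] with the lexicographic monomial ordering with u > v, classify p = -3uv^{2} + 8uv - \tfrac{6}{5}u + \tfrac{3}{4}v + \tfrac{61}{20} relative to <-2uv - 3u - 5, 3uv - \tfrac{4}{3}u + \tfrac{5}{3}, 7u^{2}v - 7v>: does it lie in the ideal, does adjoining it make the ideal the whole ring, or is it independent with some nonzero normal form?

First compute the reduced Gröbner basis of I by Buchberger's algorithm.
f_1 = -2uv - 3u - 5, LT = uv.
f_2 = 3uv - \tfrac{4}{3}u + \tfrac{5}{3}, LT = uv.
f_3 = 7u^{2}v - 7v, LT = u^{2}v.

S(f_1,f_2): lcm = uv. S = \tfrac{35}{18}u + \tfrac{35}{18}.
  leading term u: no divisor's leading term divides it; move \tfrac{35}{18}u to the remainder.
  leading term 1: no divisor's leading term divides it; move \tfrac{35}{18} to the remainder.
  remainder \tfrac{35}{18}u + \tfrac{35}{18} ≠ 0; add h_4 = \tfrac{35}{18}u + \tfrac{35}{18} to the basis.

S(f_1,f_3): lcm = u^{2}v. S = \tfrac{3}{2}u^{2} + \tfrac{5}{2}u + v.
  leading term u^{2}: subtract (\tfrac{27}{35}u)·h_4 from \tfrac{3}{2}u^{2} + \tfrac{5}{2}u + v → u + v
  leading term u: subtract (\tfrac{18}{35})·h_4 from u + v → v - 1
  leading term v: no divisor's leading term divides it; move v to the remainder.
  leading term 1: no divisor's leading term divides it; move -1 to the remainder.
  remainder v - 1 ≠ 0; add h_5 = v - 1 to the basis.

S(f_2,f_3): lcm = u^{2}v. S = -\tfrac{4}{9}u^{2} + \tfrac{5}{9}u + v.
  leading term u^{2}: subtract (-\tfrac{8}{35}u)·h_4 from -\tfrac{4}{9}u^{2} + \tfrac{5}{9}u + v → u + v
  leading term u: subtract (\tfrac{18}{35})·h_4 from u + v → v - 1
  leading term v: subtract (1)·h_5 from v - 1 → 0
  remainder 0.

S(f_1,h_4): lcm = uv. S = \tfrac{3}{2}u - v + \tfrac{5}{2}.
  leading term u: subtract (\tfrac{27}{35})·h_4 from \tfrac{3}{2}u - v + \tfrac{5}{2} → -v + 1
  leading term v: subtract (-1)·h_5 from -v + 1 → 0
  remainder 0.

S(f_2,h_4): lcm = uv. S = -\tfrac{4}{9}u - v + \tfrac{5}{9}.
  leading term u: subtract (-\tfrac{8}{35})·h_4 from -\tfrac{4}{9}u - v + \tfrac{5}{9} → -v + 1
  leading term v: subtract (-1)·h_5 from -v + 1 → 0
  remainder 0.

S(f_3,h_4): lcm = u^{2}v. S = -uv - v.
  leading term uv: subtract (\tfrac{1}{2})·f_1 from -uv - v → \tfrac{3}{2}u - v + \tfrac{5}{2}
  leading term u: subtract (\tfrac{27}{35})·h_4 from \tfrac{3}{2}u - v + \tfrac{5}{2} → -v + 1
  leading term v: subtract (-1)·h_5 from -v + 1 → 0
  remainder 0.

S(f_1,h_5): lcm = uv. S = \tfrac{5}{2}u + \tfrac{5}{2}.
  leading term u: subtract (\tfrac{9}{7})·h_4 from \tfrac{5}{2}u + \tfrac{5}{2} → 0
  remainder 0.

S(f_2,h_5): lcm = uv. S = \tfrac{5}{9}u + \tfrac{5}{9}.
  leading term u: subtract (\tfrac{2}{7})·h_4 from \tfrac{5}{9}u + \tfrac{5}{9} → 0
  remainder 0.

S(f_3,h_5): lcm = u^{2}v. S = u^{2} - v.
  leading term u^{2}: subtract (\tfrac{18}{35}u)·h_4 from u^{2} - v → -u - v
  leading term u: subtract (-\tfrac{18}{35})·h_4 from -u - v → -v + 1
  leading term v: subtract (-1)·h_5 from -v + 1 → 0
  remainder 0.

S(h_4,h_5): leading monomials are coprime, so the S-polynomial reduces to 0 (Buchberger's first criterion).
Every S-polynomial of the final basis reduces to 0, so we have a Gröbner basis.
Inter-reduce: drop elements whose leading term is divisible by another's, tail-reduce, and make monic.
Reduced Gröbner basis: {u + 1, v - 1}.
Label its elements g_1 = u + 1, g_2 = v - 1.

Reduce p = -3uv^{2} + 8uv - \tfrac{6}{5}u + \tfrac{3}{4}v + \tfrac{61}{20} modulo G:
  leading term uv^{2}: subtract (-3v^{2})·g_1 from -3uv^{2} + 8uv - \tfrac{6}{5}u + \tfrac{3}{4}v + \tfrac{61}{20} → 8uv - \tfrac{6}{5}u + 3v^{2} + \tfrac{3}{4}v + \tfrac{61}{20}
  leading term uv: subtract (8v)·g_1 from 8uv - \tfrac{6}{5}u + 3v^{2} + \tfrac{3}{4}v + \tfrac{61}{20} → -\tfrac{6}{5}u + 3v^{2} - \tfrac{29}{4}v + \tfrac{61}{20}
  leading term u: subtract (-\tfrac{6}{5})·g_1 from -\tfrac{6}{5}u + 3v^{2} - \tfrac{29}{4}v + \tfrac{61}{20} → 3v^{2} - \tfrac{29}{4}v + \tfrac{17}{4}
  leading term v^{2}: subtract (3v)·g_2 from 3v^{2} - \tfrac{29}{4}v + \tfrac{17}{4} → -\tfrac{17}{4}v + \tfrac{17}{4}
  leading term v: subtract (-\tfrac{17}{4})·g_2 from -\tfrac{17}{4}v + \tfrac{17}{4} → 0
  normal form = 0.
Since the normal form is 0, p ∈ I.

-3uv^{2} + 8uv - \tfrac{6}{5}u + \tfrac{3}{4}v + \tfrac{61}{20} lies in I (it reduces to 0).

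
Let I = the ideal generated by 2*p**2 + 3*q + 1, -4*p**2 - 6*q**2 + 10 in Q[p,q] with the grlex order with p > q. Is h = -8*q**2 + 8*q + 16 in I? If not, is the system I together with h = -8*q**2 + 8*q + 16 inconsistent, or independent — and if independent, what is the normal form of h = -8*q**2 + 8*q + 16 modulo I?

First compute the reduced Gröbner basis of I by Buchberger's algorithm.
f_1 = 2*p**2 + 3*q + 1, LT = p**2.
f_2 = -4*p**2 - 6*q**2 + 10, LT = p**2.

S(f_1,f_2): lcm = p**2. S = -3/2*q**2 + 3/2*q + 3.
  leading term q**2: no divisor's leading term divides it; move -3/2*q**2 to the remainder.
  leading term q: no divisor's leading term divides it; move 3/2*q to the remainder.
  leading term 1: no divisor's leading term divides it; move 3 to the remainder.
  remainder -3/2*q**2 + 3/2*q + 3 ≠ 0; add k_3 = -3/2*q**2 + 3/2*q + 3 to the basis.

The other S-polynomials (S(f_1,k_3), S(f_2,k_3)) all reduce to 0 modulo the current basis, so we have a Gröbner basis.
Inter-reduce: drop elements whose leading term is divisible by another's, tail-reduce, and make monic.
Reduced Gröbner basis: {p**2 + 3/2*q + 1/2, q**2 - q - 2}.
Label its elements g_1 = p**2 + 3/2*q + 1/2, g_2 = q**2 - q - 2.

Reduce h = -8*q**2 + 8*q + 16 modulo G:
  leading term q**2: subtract (-8)·g_2 from -8*q**2 + 8*q + 16 → 0
  normal form = 0.
Since the normal form is 0, h ∈ I.

Ideal membership is decidable via reduction modulo a Gröbner basis.

-8*q**2 + 8*q + 16 lies in I (it reduces to 0).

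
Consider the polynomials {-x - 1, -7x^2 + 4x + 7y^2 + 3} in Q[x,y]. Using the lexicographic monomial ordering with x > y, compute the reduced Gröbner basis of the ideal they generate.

f_1 = -x - 1, LT = x.
f_2 = -7x^2 + 4x + 7y^2 + 3, LT = x^2.

S(f_1,f_2): lcm = x^2. S = 11/7x + y^2 + 3/7.
  leading term x: subtract (-11/7)·f_1 from 11/7x + y^2 + 3/7 → y^2 - 8/7
  leading term y^2: no divisor's leading term divides it; move y^2 to the remainder.
  leading term 1: no divisor's leading term divides it; move -8/7 to the remainder.
  remainder y^2 - 8/7 ≠ 0; add g_3 = y^2 - 8/7 to the basis.

The other S-polynomials (S(f_1,g_3), S(f_2,g_3)) all reduce to 0 modulo the current basis, so we have a Gröbner basis.
Inter-reduce: drop elements whose leading term is divisible by another's, tail-reduce, and make monic.

G = {x + 1, y^2 - 8/7}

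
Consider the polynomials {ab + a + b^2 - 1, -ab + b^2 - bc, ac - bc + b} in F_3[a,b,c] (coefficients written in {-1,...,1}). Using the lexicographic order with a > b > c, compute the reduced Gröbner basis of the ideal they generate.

G = {a - c^4 - c^3 - 1, b - c^2, c^5 + c^4 - c^3 + c^2 + c}

f_1 = ab + a + b^2 - 1, LT = ab.
f_2 = -ab + b^2 - bc, LT = ab.
f_3 = ac - bc + b, LT = ac.

S(f_1,f_2): lcm = ab. S = a - b^2 - bc - 1.
  leading term a: no divisor's leading term divides it; move a to the remainder.
  leading term b^2: no divisor's leading term divides it; move -b^2 to the remainder.
  leading term bc: no divisor's leading term divides it; move -bc to the remainder.
  leading term 1: no divisor's leading term divides it; move -1 to the remainder.
  remainder a - b^2 - bc - 1 ≠ 0; add g_4 = a - b^2 - bc - 1 to the basis.

S(f_1,f_3): lcm = abc. S = ac - b^2c - b^2 - c.
  leading term ac: subtract (1)·f_3 from ac - b^2c - b^2 - c → -b^2c - b^2 + bc - b - c
  leading term b^2c: no divisor's leading term divides it; move -b^2c to the remainder.
  leading term b^2: no divisor's leading term divides it; move -b^2 to the remainder.
  leading term bc: no divisor's leading term divides it; move bc to the remainder.
  leading term b: no divisor's leading term divides it; move -b to the remainder.
  leading term c: no divisor's leading term divides it; move -c to the remainder.
  remainder -b^2c - b^2 + bc - b - c ≠ 0; add g_5 = -b^2c - b^2 + bc - b - c to the basis.

S(f_2,f_3): lcm = abc. S = -b^2 + bc^2.
  leading term b^2: no divisor's leading term divides it; move -b^2 to the remainder.
  leading term bc^2: no divisor's leading term divides it; move bc^2 to the remainder.
  remainder -b^2 + bc^2 ≠ 0; add g_6 = -b^2 + bc^2 to the basis.

S(f_1,g_4): lcm = ab. S = a + b^3 + b^2c + b^2 + b - 1.
  leading term a: subtract (1)·g_4 from a + b^3 + b^2c + b^2 + b - 1 → b^3 + b^2c - b^2 + bc + b
  leading term b^3: subtract (-b)·g_6 from b^3 + b^2c - b^2 + bc + b → b^2c^2 + b^2c - b^2 + bc + b
  leading term b^2c^2: subtract (-c)·g_5 from b^2c^2 + b^2c - b^2 + bc + b → -b^2 + bc^2 + b - c^2
  leading term b^2: subtract (1)·g_6 from -b^2 + bc^2 + b - c^2 → b - c^2
  leading term b: no divisor's leading term divides it; move b to the remainder.
  leading term c^2: no divisor's leading term divides it; move -c^2 to the remainder.
  remainder b - c^2 ≠ 0; add g_7 = b - c^2 to the basis.

S(g_5,g_6): lcm = b^2c. S = b^2 + bc^3 - bc + b + c.
  leading term b^2: subtract (-1)·g_6 from b^2 + bc^3 - bc + b + c → bc^3 + bc^2 - bc + b + c
  leading term bc^3: subtract (c^3)·g_7 from bc^3 + bc^2 - bc + b + c → bc^2 - bc + b + c^5 + c
  leading term bc^2: subtract (c^2)·g_7 from bc^2 - bc + b + c^5 + c → -bc + b + c^5 + c^4 + c
  leading term bc: subtract (-c)·g_7 from -bc + b + c^5 + c^4 + c → b + c^5 + c^4 - c^3 + c
  leading term b: subtract (1)·g_7 from b + c^5 + c^4 - c^3 + c → c^5 + c^4 - c^3 + c^2 + c
  leading term c^5: no divisor's leading term divides it; move c^5 to the remainder.
  leading term c^4: no divisor's leading term divides it; move c^4 to the remainder.
  leading term c^3: no divisor's leading term divides it; move -c^3 to the remainder.
  leading term c^2: no divisor's leading term divides it; move c^2 to the remainder.
  leading term c: no divisor's leading term divides it; move c to the remainder.
  remainder c^5 + c^4 - c^3 + c^2 + c ≠ 0; add g_8 = c^5 + c^4 - c^3 + c^2 + c to the basis.

The other S-polynomials (S(f_2,g_4), S(f_3,g_4), S(f_1,g_5), S(f_2,g_5), S(f_3,g_5), S(g_4,g_5), S(f_1,g_6), S(f_2,g_6), S(f_3,g_6), S(g_4,g_6), S(f_1,g_7), S(f_2,g_7), S(f_3,g_7), S(g_4,g_7), S(g_5,g_7), S(g_6,g_7), S(f_1,g_8), S(f_2,g_8), S(f_3,g_8), S(g_4,g_8), S(g_5,g_8), S(g_6,g_8), S(g_7,g_8)) all reduce to 0 modulo the current basis, so we have a Gröbner basis.
Inter-reduce: drop elements whose leading term is divisible by another's, tail-reduce, and make monic.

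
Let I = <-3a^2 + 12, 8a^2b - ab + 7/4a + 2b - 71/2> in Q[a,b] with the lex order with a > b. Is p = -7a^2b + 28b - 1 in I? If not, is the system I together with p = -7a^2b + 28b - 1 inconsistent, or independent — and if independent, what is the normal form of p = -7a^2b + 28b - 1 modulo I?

First compute the reduced Gröbner basis of I by Buchberger's algorithm.
f_1 = -3a^2 + 12, LT = a^2.
f_2 = 8a^2b - ab + 7/4a + 2b - 71/2, LT = a^2b.

S(f_1,f_2): lcm = a^2b. S = 1/8ab - 7/32a - 17/4b + 71/16.
  leading term ab: no divisor's leading term divides it; move 1/8ab to the remainder.
  leading term a: no divisor's leading term divides it; move -7/32a to the remainder.
  leading term b: no divisor's leading term divides it; move -17/4b to the remainder.
  leading term 1: no divisor's leading term divides it; move 71/16 to the remainder.
  remainder 1/8ab - 7/32a - 17/4b + 71/16 ≠ 0; add h_3 = 1/8ab - 7/32a - 17/4b + 71/16 to the basis.

S(f_1,h_3): lcm = a^2b. S = 7/4a^2 + 34ab - 71/2a - 4b.
  leading term a^2: subtract (-7/12)·f_1 from 7/4a^2 + 34ab - 71/2a - 4b → 34ab - 71/2a - 4b + 7
  leading term ab: subtract (272)·h_3 from 34ab - 71/2a - 4b + 7 → 24a + 1152b - 1200
  leading term a: no divisor's leading term divides it; move 24a to the remainder.
  leading term b: no divisor's leading term divides it; move 1152b to the remainder.
  leading term 1: no divisor's leading term divides it; move -1200 to the remainder.
  remainder 24a + 1152b - 1200 ≠ 0; add h_4 = 24a + 1152b - 1200 to the basis.

S(f_2,h_4): lcm = a^2b. S = -48ab^2 + 399/8ab + 7/32a + 1/4b - 71/16.
  leading term ab^2: subtract (-384b)·h_3 from -48ab^2 + 399/8ab + 7/32a + 1/4b - 71/16 → -273/8ab + 7/32a - 1632b^2 + 6817/4b - 71/16
  leading term ab: subtract (-273)·h_3 from -273/8ab + 7/32a - 1632b^2 + 6817/4b - 71/16 → -119/2a - 1632b^2 + 544b + 1207
  leading term a: subtract (-119/48)·h_4 from -119/2a - 1632b^2 + 544b + 1207 → -1632b^2 + 3400b - 1768
  leading term b^2: no divisor's leading term divides it; move -1632b^2 to the remainder.
  leading term b: no divisor's leading term divides it; move 3400b to the remainder.
  leading term 1: no divisor's leading term divides it; move -1768 to the remainder.
  remainder -1632b^2 + 3400b - 1768 ≠ 0; add h_5 = -1632b^2 + 3400b - 1768 to the basis.

The other S-polynomials (S(f_2,h_3), S(f_1,h_4), S(h_3,h_4), S(f_1,h_5), S(f_2,h_5), S(h_3,h_5), S(h_4,h_5)) all reduce to 0 modulo the current basis, so we have a Gröbner basis.
Inter-reduce: drop elements whose leading term is divisible by another's, tail-reduce, and make monic.
Reduced Gröbner basis: {a + 48b - 50, b^2 - 25/12b + 13/12}.
Label its elements g_1 = a + 48b - 50, g_2 = b^2 - 25/12b + 13/12.

Reduce p = -7a^2b + 28b - 1 modulo G:
  leading term a^2b: subtract (-7ab)·g_1 from -7a^2b + 28b - 1 → 336ab^2 - 350ab + 28b - 1
  leading term ab^2: subtract (336b^2)·g_1 from 336ab^2 - 350ab + 28b - 1 → -350ab - 16128b^3 + 16800b^2 + 28b - 1
  leading term ab: subtract (-350b)·g_1 from -350ab - 16128b^3 + 16800b^2 + 28b - 1 → -16128b^3 + 33600b^2 - 17472b - 1
  leading term b^3: subtract (-16128b)·g_2 from -16128b^3 + 33600b^2 - 17472b - 1 → -1
  leading term 1: no divisor's leading term divides it; move -1 to the remainder.
  normal form = -1.
The normal form is nonzero, so p ∉ I. Since p minus its normal form lies in I, I + (p) = I + (r) where r = -1; decide whether this ideal is the whole ring.
Here r = -1 is a nonzero constant, hence a unit: 1 ∈ I + (p), the Gröbner basis of I + (p) is {1}, and the enlarged system has no common solution — adjoining p is inconsistent.

Adjoining -7a^2b + 28b - 1 makes the ideal the whole ring: the system is inconsistent.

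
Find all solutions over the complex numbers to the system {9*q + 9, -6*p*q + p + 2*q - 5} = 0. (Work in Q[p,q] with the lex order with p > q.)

{(1, -1)}

Compute a lex Gröbner basis by Buchberger's algorithm.
f_1 = 9*q + 9, LT = q.
f_2 = -6*p*q + p + 2*q - 5, LT = p*q.

S(f_1,f_2): lcm = p*q. S = 7/6*p + 1/3*q - 5/6.
  leading term p: no divisor's leading term divides it; move 7/6*p to the remainder.
  leading term q: subtract (1/27)·f_1 from 1/3*q - 5/6 → -7/6
  leading term 1: no divisor's leading term divides it; move -7/6 to the remainder.
  remainder 7/6*p - 7/6 ≠ 0; add h_3 = 7/6*p - 7/6 to the basis.

S(f_1,h_3): leading monomials are coprime, so the S-polynomial reduces to 0 (Buchberger's first criterion).
S(f_2,h_3): lcm = p*q. S = -1/6*p + 2/3*q + 5/6.
  leading term p: subtract (-1/7)·h_3 from -1/6*p + 2/3*q + 5/6 → 2/3*q + 2/3
  leading term q: subtract (2/27)·f_1 from 2/3*q + 2/3 → 0
  remainder 0.

Every S-polynomial of the final basis reduces to 0, so we have a Gröbner basis.
Inter-reduce: drop elements whose leading term is divisible by another's, tail-reduce, and make monic.
Reduced Gröbner basis: {p - 1, q + 1}.

The lex basis is triangular: the last element involves only q. Solving q + 1 = 0 gives q ∈ {-1}; substituting each value into the earlier elements determines the remaining variables.
  q = -1: the earlier basis element becomes p - 1 = 0, giving p = 1 — point (1, -1).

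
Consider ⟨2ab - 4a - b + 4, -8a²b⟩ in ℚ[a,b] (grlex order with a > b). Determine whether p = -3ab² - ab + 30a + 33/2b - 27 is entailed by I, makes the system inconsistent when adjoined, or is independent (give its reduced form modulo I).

First compute the reduced Gröbner basis of I by Buchberger's algorithm.
f_1 = 2ab - 4a - b + 4, LT = ab.
f_2 = -8a²b, LT = a²b.

S(f_1,f_2): lcm = a²b. S = -2a² - ½ab + 2a.
  leading term a²: no divisor's leading term divides it; move -2a² to the remainder.
  leading term ab: subtract (-¼)·f_1 from -½ab + 2a → a - ¼b + 1
  leading term a: no divisor's leading term divides it; move a to the remainder.
  leading term b: no divisor's leading term divides it; move -¼b to the remainder.
  leading term 1: no divisor's leading term divides it; move 1 to the remainder.
  remainder -2a² + a - ¼b + 1 ≠ 0; add h_3 = -2a² + a - ¼b + 1 to the basis.

S(f_1,h_3): lcm = a²b. S = -2a² - ⅛b² + 2a + ½b.
  leading term a²: subtract (1)·h_3 from -2a² - ⅛b² + 2a + ½b → -⅛b² + a + ¾b - 1
  leading term b²: no divisor's leading term divides it; move -⅛b² to the remainder.
  leading term a: no divisor's leading term divides it; move a to the remainder.
  leading term b: no divisor's leading term divides it; move ¾b to the remainder.
  leading term 1: no divisor's leading term divides it; move -1 to the remainder.
  remainder -⅛b² + a + ¾b - 1 ≠ 0; add h_4 = -⅛b² + a + ¾b - 1 to the basis.

The other S-polynomials (S(f_2,h_3), S(f_1,h_4), S(f_2,h_4), S(h_3,h_4)) all reduce to 0 modulo the current basis, so we have a Gröbner basis.
Inter-reduce: drop elements whose leading term is divisible by another's, tail-reduce, and make monic.
Reduced Gröbner basis: {a² - ½a + ⅛b - ½, ab - 2a - ½b + 2, b² - 8a - 6b + 8}.
Label its elements g_1 = a² - ½a + ⅛b - ½, g_2 = ab - 2a - ½b + 2, g_3 = b² - 8a - 6b + 8.

Reduce p = -3ab² - ab + 30a + 33/2b - 27 modulo G:
  leading term ab²: subtract (-3b)·g_2 from -3ab² - ab + 30a + 33/2b - 27 → -7ab - 3/2b² + 30a + 45/2b - 27
  leading term ab: subtract (-7)·g_2 from -7ab - 3/2b² + 30a + 45/2b - 27 → -3/2b² + 16a + 19b - 13
  leading term b²: subtract (-3/2)·g_3 from -3/2b² + 16a + 19b - 13 → 4a + 10b - 1
  leading term a: no divisor's leading term divides it; move 4a to the remainder.
  leading term b: no divisor's leading term divides it; move 10b to the remainder.
  leading term 1: no divisor's leading term divides it; move -1 to the remainder.
  normal form = 4a + 10b - 1.
The normal form is nonzero, so p ∉ I. Since p minus its normal form lies in I, I + (p) = I + (r) where r = 4a + 10b - 1; decide whether this ideal is the whole ring.
Run Buchberger on G together with r (pairs among the g_i already reduce to 0 since G is a Gröbner basis):
g_1 = a² - ½a + ⅛b - ½, LT = a².
g_2 = ab - 2a - ½b + 2, LT = ab.
g_3 = b² - 8a - 6b + 8, LT = b².
r = 4a + 10b - 1, LT = a.

S(g_1,r): lcm = a². S = -5/2ab - ¼a + ⅛b - ½.
  leading term ab: subtract (-5/2)·g_2 from -5/2ab - ¼a + ⅛b - ½ → -21/4a - 9/8b + 9/2
  leading term a: subtract (-21/16)·r from -21/4a - 9/8b + 9/2 → 12b + 51/16
  leading term b: no divisor's leading term divides it; move 12b to the remainder.
  leading term 1: no divisor's leading term divides it; move 51/16 to the remainder.
  remainder 12b + 51/16 ≠ 0; add m_5 = 12b + 51/16 to the basis.

S(g_2,r): lcm = ab. S = -5/2b² - 2a - ¼b + 2.
  leading term b²: subtract (-5/2)·g_3 from -5/2b² - 2a - ¼b + 2 → -22a - 61/4b + 22
  leading term a: subtract (-11/2)·r from -22a - 61/4b + 22 → 159/4b + 33/2
  leading term b: subtract (53/16)·m_5 from 159/4b + 33/2 → 1521/256
  leading term 1: no divisor's leading term divides it; move 1521/256 to the remainder.
  remainder 1521/256 ≠ 0; add m_6 = 1521/256 to the basis.

The other S-polynomials (S(g_1,g_2), S(g_1,g_3), S(g_2,g_3), S(g_3,r), S(g_1,m_5), S(g_2,m_5), S(g_3,m_5), S(r,m_5), S(g_1,m_6), S(g_2,m_6), S(g_3,m_6), S(r,m_6), S(m_5,m_6)) all reduce to 0 modulo the current basis, so we have a Gröbner basis.
Inter-reduce: drop elements whose leading term is divisible by another's, tail-reduce, and make monic.
Reduced Gröbner basis: {1}.
The reduced Gröbner basis of I + (p) is {1}: the ideal is the whole ring, so the enlarged system has no common solution — adjoining p is inconsistent.

Adjoining -3ab² - ab + 30a + 33/2b - 27 makes the ideal the whole ring: the system is inconsistent.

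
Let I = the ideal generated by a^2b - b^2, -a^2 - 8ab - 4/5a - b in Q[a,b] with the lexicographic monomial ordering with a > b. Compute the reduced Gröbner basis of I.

G = {a^2 + 4/5a + 320b^3 + 12b^2 + b, ab - 40b^3 - 3/2b^2, b^4 + 11/80b^3 + 1/100b^2}

f_1 = a^2b - b^2, LT = a^2b.
f_2 = -a^2 - 8ab - 4/5a - b, LT = a^2.

S(f_1,f_2): lcm = a^2b. S = -8ab^2 - 4/5ab - 2b^2.
  leading term ab^2: no divisor's leading term divides it; move -8ab^2 to the remainder.
  leading term ab: no divisor's leading term divides it; move -4/5ab to the remainder.
  leading term b^2: no divisor's leading term divides it; move -2b^2 to the remainder.
  remainder -8ab^2 - 4/5ab - 2b^2 ≠ 0; add g_3 = -8ab^2 - 4/5ab - 2b^2 to the basis.

S(f_1,g_3): lcm = a^2b^2. S = -1/10a^2b - 1/4ab^2 - b^3.
  leading term a^2b: subtract (-1/10)·f_1 from -1/10a^2b - 1/4ab^2 - b^3 → -1/4ab^2 - b^3 - 1/10b^2
  leading term ab^2: subtract (1/32)·g_3 from -1/4ab^2 - b^3 - 1/10b^2 → 1/40ab - b^3 - 3/80b^2
  leading term ab: no divisor's leading term divides it; move 1/40ab to the remainder.
  leading term b^3: no divisor's leading term divides it; move -b^3 to the remainder.
  leading term b^2: no divisor's leading term divides it; move -3/80b^2 to the remainder.
  remainder 1/40ab - b^3 - 3/80b^2 ≠ 0; add g_4 = 1/40ab - b^3 - 3/80b^2 to the basis.

S(f_2,g_3): lcm = a^2b^2. S = -1/10a^2b + 8ab^3 + 11/20ab^2 + b^3.
  leading term a^2b: subtract (-1/10)·f_1 from -1/10a^2b + 8ab^3 + 11/20ab^2 + b^3 → 8ab^3 + 11/20ab^2 + b^3 - 1/10b^2
  leading term ab^3: subtract (-b)·g_3 from 8ab^3 + 11/20ab^2 + b^3 - 1/10b^2 → -1/4ab^2 - b^3 - 1/10b^2
  leading term ab^2: subtract (1/32)·g_3 from -1/4ab^2 - b^3 - 1/10b^2 → 1/40ab - b^3 - 3/80b^2
  leading term ab: subtract (1)·g_4 from 1/40ab - b^3 - 3/80b^2 → 0
  remainder 0.

S(f_1,g_4): lcm = a^2b. S = 40ab^3 + 3/2ab^2 - b^2.
  leading term ab^3: subtract (-5b)·g_3 from 40ab^3 + 3/2ab^2 - b^2 → -5/2ab^2 - 10b^3 - b^2
  leading term ab^2: subtract (5/16)·g_3 from -5/2ab^2 - 10b^3 - b^2 → 1/4ab - 10b^3 - 3/8b^2
  leading term ab: subtract (10)·g_4 from 1/4ab - 10b^3 - 3/8b^2 → 0
  remainder 0.

S(f_2,g_4): lcm = a^2b. S = 40ab^3 + 19/2ab^2 + 4/5ab + b^2.
  leading term ab^3: subtract (-5b)·g_3 from 40ab^3 + 19/2ab^2 + 4/5ab + b^2 → 11/2ab^2 + 4/5ab - 10b^3 + b^2
  leading term ab^2: subtract (-11/16)·g_3 from 11/2ab^2 + 4/5ab - 10b^3 + b^2 → 1/4ab - 10b^3 - 3/8b^2
  leading term ab: subtract (10)·g_4 from 1/4ab - 10b^3 - 3/8b^2 → 0
  remainder 0.

S(g_3,g_4): lcm = ab^2. S = 1/10ab + 40b^4 + 3/2b^3 + 1/4b^2.
  leading term ab: subtract (4)·g_4 from 1/10ab + 40b^4 + 3/2b^3 + 1/4b^2 → 40b^4 + 11/2b^3 + 2/5b^2
  leading term b^4: no divisor's leading term divides it; move 40b^4 to the remainder.
  leading term b^3: no divisor's leading term divides it; move 11/2b^3 to the remainder.
  leading term b^2: no divisor's leading term divides it; move 2/5b^2 to the remainder.
  remainder 40b^4 + 11/2b^3 + 2/5b^2 ≠ 0; add g_5 = 40b^4 + 11/2b^3 + 2/5b^2 to the basis.

S(f_1,g_5): lcm = a^2b^4. S = -11/80a^2b^3 - 1/100a^2b^2 - b^5.
  leading term a^2b^3: subtract (-11/80b^2)·f_1 from -11/80a^2b^3 - 1/100a^2b^2 - b^5 → -1/100a^2b^2 - b^5 - 11/80b^4
  leading term a^2b^2: subtract (-1/100b)·f_1 from -1/100a^2b^2 - b^5 - 11/80b^4 → -b^5 - 11/80b^4 - 1/100b^3
  leading term b^5: subtract (-1/40b)·g_5 from -b^5 - 11/80b^4 - 1/100b^3 → 0
  remainder 0.

S(f_2,g_5): leading monomials are coprime, so the S-polynomial reduces to 0 (Buchberger's first criterion).
S(g_3,g_5): lcm = ab^4. S = -3/80ab^3 - 1/100ab^2 + 1/4b^4.
  leading term ab^3: subtract (3/640b)·g_3 from -3/80ab^3 - 1/100ab^2 + 1/4b^4 → -1/160ab^2 + 1/4b^4 + 3/320b^3
  leading term ab^2: subtract (1/1280)·g_3 from -1/160ab^2 + 1/4b^4 + 3/320b^3 → 1/1600ab + 1/4b^4 + 3/320b^3 + 1/640b^2
  leading term ab: subtract (1/40)·g_4 from 1/1600ab + 1/4b^4 + 3/320b^3 + 1/640b^2 → 1/4b^4 + 11/320b^3 + 1/400b^2
  leading term b^4: subtract (1/160)·g_5 from 1/4b^4 + 11/320b^3 + 1/400b^2 → 0
  remainder 0.

S(g_4,g_5): lcm = ab^4. S = -11/80ab^3 - 1/100ab^2 - 40b^6 - 3/2b^5.
  leading term ab^3: subtract (11/640b)·g_3 from -11/80ab^3 - 1/100ab^2 - 40b^6 - 3/2b^5 → 3/800ab^2 - 40b^6 - 3/2b^5 + 11/320b^3
  leading term ab^2: subtract (-3/6400)·g_3 from 3/800ab^2 - 40b^6 - 3/2b^5 + 11/320b^3 → -3/8000ab - 40b^6 - 3/2b^5 + 11/320b^3 - 3/3200b^2
  leading term ab: subtract (-3/200)·g_4 from -3/8000ab - 40b^6 - 3/2b^5 + 11/320b^3 - 3/3200b^2 → -40b^6 - 3/2b^5 + 31/1600b^3 - 3/2000b^2
  leading term b^6: subtract (-b^2)·g_5 from -40b^6 - 3/2b^5 + 31/1600b^3 - 3/2000b^2 → 4b^5 + 2/5b^4 + 31/1600b^3 - 3/2000b^2
  leading term b^5: subtract (1/10b)·g_5 from 4b^5 + 2/5b^4 + 31/1600b^3 - 3/2000b^2 → -3/20b^4 - 33/1600b^3 - 3/2000b^2
  leading term b^4: subtract (-3/800)·g_5 from -3/20b^4 - 33/1600b^3 - 3/2000b^2 → 0
  remainder 0.

Every S-polynomial of the final basis reduces to 0, so we have a Gröbner basis.
Inter-reduce: drop elements whose leading term is divisible by another's, tail-reduce, and make monic.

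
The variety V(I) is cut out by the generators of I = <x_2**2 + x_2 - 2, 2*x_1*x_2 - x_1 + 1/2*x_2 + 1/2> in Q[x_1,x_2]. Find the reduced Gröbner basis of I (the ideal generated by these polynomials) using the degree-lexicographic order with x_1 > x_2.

G = {x_2**2 + x_2 - 2, x_1 + 3/10*x_2 + 7/10}

f_1 = x_2**2 + x_2 - 2, LT = x_2**2.
f_2 = 2*x_1*x_2 - x_1 + 1/2*x_2 + 1/2, LT = x_1*x_2.

S(f_1,f_2): lcm = x_1*x_2**2. S = 3/2*x_1*x_2 - 1/4*x_2**2 - 2*x_1 - 1/4*x_2.
  leading term x_1*x_2: subtract (3/4)·f_2 from 3/2*x_1*x_2 - 1/4*x_2**2 - 2*x_1 - 1/4*x_2 → -1/4*x_2**2 - 5/4*x_1 - 5/8*x_2 - 3/8
  leading term x_2**2: subtract (-1/4)·f_1 from -1/4*x_2**2 - 5/4*x_1 - 5/8*x_2 - 3/8 → -5/4*x_1 - 3/8*x_2 - 7/8
  leading term x_1: no divisor's leading term divides it; move -5/4*x_1 to the remainder.
  leading term x_2: no divisor's leading term divides it; move -3/8*x_2 to the remainder.
  leading term 1: no divisor's leading term divides it; move -7/8 to the remainder.
  remainder -5/4*x_1 - 3/8*x_2 - 7/8 ≠ 0; add g_3 = -5/4*x_1 - 3/8*x_2 - 7/8 to the basis.

The other S-polynomials (S(f_1,g_3), S(f_2,g_3)) all reduce to 0 modulo the current basis, so we have a Gröbner basis.
Inter-reduce: drop elements whose leading term is divisible by another's, tail-reduce, and make monic.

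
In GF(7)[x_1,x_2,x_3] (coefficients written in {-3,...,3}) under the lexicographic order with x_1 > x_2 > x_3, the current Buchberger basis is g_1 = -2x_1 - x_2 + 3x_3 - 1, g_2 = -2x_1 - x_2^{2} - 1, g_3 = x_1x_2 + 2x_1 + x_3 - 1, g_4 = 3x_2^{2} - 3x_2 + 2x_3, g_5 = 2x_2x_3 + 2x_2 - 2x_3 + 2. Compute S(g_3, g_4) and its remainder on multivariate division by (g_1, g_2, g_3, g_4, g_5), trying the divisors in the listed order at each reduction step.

S(g_3, g_4) = 3x_1x_2 - 3x_1x_3 + x_2x_3 - x_2; remainder on division = 3x_2 - x_3^{2} - x_3.

lcm(LM(g_3), LM(g_4)) = x_1x_2^{2}.
S = (lcm/LT(g_3))·g_3 − (lcm/LT(g_4))·g_4 = 3x_1x_2 - 3x_1x_3 + x_2x_3 - x_2.
Reduce S modulo (g_1, g_2, g_3, g_4, g_5) in that order:
  leading term x_1x_2: subtract (2x_2)·g_1 from 3x_1x_2 - 3x_1x_3 + x_2x_3 - x_2 → -3x_1x_3 + 2x_2^{2} + 2x_2x_3 + x_2
  leading term x_1x_3: subtract (-2x_3)·g_1 from -3x_1x_3 + 2x_2^{2} + 2x_2x_3 + x_2 → 2x_2^{2} + x_2 - x_3^{2} - 2x_3
  leading term x_2^{2}: subtract (3)·g_4 from 2x_2^{2} + x_2 - x_3^{2} - 2x_3 → 3x_2 - x_3^{2} - x_3
  leading term x_2: no divisor's leading term divides it; move 3x_2 to the remainder.
  leading term x_3^{2}: no divisor's leading term divides it; move -x_3^{2} to the remainder.
  leading term x_3: no divisor's leading term divides it; move -x_3 to the remainder.
The remainder 3x_2 - x_3^{2} - x_3 is nonzero, so it would be added as the next basis element.
An S-polynomial is built so that the two leading terms cancel; whether anything survives reduction is exactly the Gröbner-basis criterion.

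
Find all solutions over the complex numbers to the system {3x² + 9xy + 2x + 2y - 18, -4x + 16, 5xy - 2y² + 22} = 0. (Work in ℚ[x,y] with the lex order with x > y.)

Compute a lex Gröbner basis by Buchberger's algorithm.
f_1 = 3x² + 9xy + 2x + 2y - 18, LT = x².
f_2 = -4x + 16, LT = x.
f_3 = 5xy - 2y² + 22, LT = xy.

S(f_1,f_2): lcm = x². S = 3xy + 14/3x + ⅔y - 6.
  leading term xy: subtract (-¾y)·f_2 from 3xy + 14/3x + ⅔y - 6 → 14/3x + 38/3y - 6
  leading term x: subtract (-7/6)·f_2 from 14/3x + 38/3y - 6 → 38/3y + 38/3
  leading term y: no divisor's leading term divides it; move 38/3y to the remainder.
  leading term 1: no divisor's leading term divides it; move 38/3 to the remainder.
  remainder 38/3y + 38/3 ≠ 0; add h_4 = 38/3y + 38/3 to the basis.

S(f_1,f_3): lcm = x²y. S = 17/5xy² + ⅔xy - 22/5x + ⅔y² - 6y.
  leading term xy²: subtract (-17/20y²)·f_2 from 17/5xy² + ⅔xy - 22/5x + ⅔y² - 6y → ⅔xy - 22/5x + 214/15y² - 6y
  leading term xy: subtract (-⅙y)·f_2 from ⅔xy - 22/5x + 214/15y² - 6y → -22/5x + 214/15y² - 10/3y
  leading term x: subtract (11/10)·f_2 from -22/5x + 214/15y² - 10/3y → 214/15y² - 10/3y - 88/5
  leading term y²: subtract (107/95y)·h_4 from 214/15y² - 10/3y - 88/5 → -88/5y - 88/5
  leading term y: subtract (-132/95)·h_4 from -88/5y - 88/5 → 0
  remainder 0.

S(f_2,f_3): lcm = xy. S = ⅖y² - 4y - 22/5.
  leading term y²: subtract (3/95y)·h_4 from ⅖y² - 4y - 22/5 → -22/5y - 22/5
  leading term y: subtract (-33/95)·h_4 from -22/5y - 22/5 → 0
  remainder 0.

S(f_1,h_4): leading monomials are coprime, so the S-polynomial reduces to 0 (Buchberger's first criterion).
S(f_2,h_4): leading monomials are coprime, so the S-polynomial reduces to 0 (Buchberger's first criterion).
S(f_3,h_4): lcm = xy. S = -x - ⅖y² + 22/5.
  leading term x: subtract (¼)·f_2 from -x - ⅖y² + 22/5 → -⅖y² + ⅖
  leading term y²: subtract (-3/95y)·h_4 from -⅖y² + ⅖ → ⅖y + ⅖
  leading term y: subtract (3/95)·h_4 from ⅖y + ⅖ → 0
  remainder 0.

Every S-polynomial of the final basis reduces to 0, so we have a Gröbner basis.
Inter-reduce: drop elements whose leading term is divisible by another's, tail-reduce, and make monic.
Reduced Gröbner basis: {x - 4, y + 1}.

From the last basis element, y + 1 = 0, so y takes values in {-1}. Each choice, substituted upward through the basis, yields the corresponding point(s) of the solution set.
  y = -1: the earlier basis element becomes x - 4 = 0, giving x = 4 — point (4, -1).

{(4, -1)}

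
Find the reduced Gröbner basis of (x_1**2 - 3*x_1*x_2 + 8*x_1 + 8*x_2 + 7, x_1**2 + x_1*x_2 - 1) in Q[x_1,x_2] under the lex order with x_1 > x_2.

G = {x_1 + 1/3*x_2**2 + 5/6*x_2 + 1, x_2**3 + 1/2*x_2**2 + 4*x_2}

f_1 = x_1**2 - 3*x_1*x_2 + 8*x_1 + 8*x_2 + 7, LT = x_1**2.
f_2 = x_1**2 + x_1*x_2 - 1, LT = x_1**2.

S(f_1,f_2): lcm = x_1**2. S = -4*x_1*x_2 + 8*x_1 + 8*x_2 + 8.
  leading term x_1*x_2: no divisor's leading term divides it; move -4*x_1*x_2 to the remainder.
  leading term x_1: no divisor's leading term divides it; move 8*x_1 to the remainder.
  leading term x_2: no divisor's leading term divides it; move 8*x_2 to the remainder.
  leading term 1: no divisor's leading term divides it; move 8 to the remainder.
  remainder -4*x_1*x_2 + 8*x_1 + 8*x_2 + 8 ≠ 0; add g_3 = -4*x_1*x_2 + 8*x_1 + 8*x_2 + 8 to the basis.

S(f_1,g_3): lcm = x_1**2*x_2. S = 2*x_1**2 - 3*x_1*x_2**2 + 10*x_1*x_2 + 2*x_1 + 8*x_2**2 + 7*x_2.
  leading term x_1**2: subtract (2)·f_1 from 2*x_1**2 - 3*x_1*x_2**2 + 10*x_1*x_2 + 2*x_1 + 8*x_2**2 + 7*x_2 → -3*x_1*x_2**2 + 16*x_1*x_2 - 14*x_1 + 8*x_2**2 - 9*x_2 - 14
  leading term x_1*x_2**2: subtract (3/4*x_2)·g_3 from -3*x_1*x_2**2 + 16*x_1*x_2 - 14*x_1 + 8*x_2**2 - 9*x_2 - 14 → 10*x_1*x_2 - 14*x_1 + 2*x_2**2 - 15*x_2 - 14
  leading term x_1*x_2: subtract (-5/2)·g_3 from 10*x_1*x_2 - 14*x_1 + 2*x_2**2 - 15*x_2 - 14 → 6*x_1 + 2*x_2**2 + 5*x_2 + 6
  leading term x_1: no divisor's leading term divides it; move 6*x_1 to the remainder.
  leading term x_2**2: no divisor's leading term divides it; move 2*x_2**2 to the remainder.
  leading term x_2: no divisor's leading term divides it; move 5*x_2 to the remainder.
  leading term 1: no divisor's leading term divides it; move 6 to the remainder.
  remainder 6*x_1 + 2*x_2**2 + 5*x_2 + 6 ≠ 0; add g_4 = 6*x_1 + 2*x_2**2 + 5*x_2 + 6 to the basis.

S(g_3,g_4): lcm = x_1*x_2. S = -2*x_1 - 1/3*x_2**3 - 5/6*x_2**2 - 3*x_2 - 2.
  leading term x_1: subtract (-1/3)·g_4 from -2*x_1 - 1/3*x_2**3 - 5/6*x_2**2 - 3*x_2 - 2 → -1/3*x_2**3 - 1/6*x_2**2 - 4/3*x_2
  leading term x_2**3: no divisor's leading term divides it; move -1/3*x_2**3 to the remainder.
  leading term x_2**2: no divisor's leading term divides it; move -1/6*x_2**2 to the remainder.
  leading term x_2: no divisor's leading term divides it; move -4/3*x_2 to the remainder.
  remainder -1/3*x_2**3 - 1/6*x_2**2 - 4/3*x_2 ≠ 0; add g_5 = -1/3*x_2**3 - 1/6*x_2**2 - 4/3*x_2 to the basis.

The other S-polynomials (S(f_2,g_3), S(f_1,g_4), S(f_2,g_4), S(f_1,g_5), S(f_2,g_5), S(g_3,g_5), S(g_4,g_5)) all reduce to 0 modulo the current basis, so we have a Gröbner basis.
Inter-reduce: drop elements whose leading term is divisible by another's, tail-reduce, and make monic.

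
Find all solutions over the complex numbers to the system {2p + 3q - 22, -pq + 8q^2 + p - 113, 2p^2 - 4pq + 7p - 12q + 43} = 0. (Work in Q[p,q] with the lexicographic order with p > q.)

{(5, 4)}

Compute a lex Gröbner basis by Buchberger's algorithm.
f_1 = 2p + 3q - 22, LT = p.
f_2 = -pq + p + 8q^2 - 113, LT = pq.
f_3 = 2p^2 - 4pq + 7p - 12q + 43, LT = p^2.

S(f_1,f_2): lcm = pq. S = p + 19/2q^2 - 11q - 113.
  leading term p: subtract (1/2)·f_1 from p + 19/2q^2 - 11q - 113 → 19/2q^2 - 25/2q - 102
  leading term q^2: no divisor's leading term divides it; move 19/2q^2 to the remainder.
  leading term q: no divisor's leading term divides it; move -25/2q to the remainder.
  leading term 1: no divisor's leading term divides it; move -102 to the remainder.
  remainder 19/2q^2 - 25/2q - 102 ≠ 0; add h_4 = 19/2q^2 - 25/2q - 102 to the basis.

S(f_1,f_3): lcm = p^2. S = 7/2pq - 29/2p + 6q - 43/2.
  leading term pq: subtract (7/4q)·f_1 from 7/2pq - 29/2p + 6q - 43/2 → -29/2p - 21/4q^2 + 89/2q - 43/2
  leading term p: subtract (-29/4)·f_1 from -29/2p - 21/4q^2 + 89/2q - 43/2 → -21/4q^2 + 265/4q - 181
  leading term q^2: subtract (-21/38)·h_4 from -21/4q^2 + 265/4q - 181 → 2255/38q - 4510/19
  leading term q: no divisor's leading term divides it; move 2255/38q to the remainder.
  leading term 1: no divisor's leading term divides it; move -4510/19 to the remainder.
  remainder 2255/38q - 4510/19 ≠ 0; add h_5 = 2255/38q - 4510/19 to the basis.

The other S-polynomials (S(f_2,f_3), S(f_1,h_4), S(f_2,h_4), S(f_3,h_4), S(f_1,h_5), S(f_2,h_5), S(f_3,h_5), S(h_4,h_5)) all reduce to 0 modulo the current basis, so we have a Gröbner basis.
Inter-reduce: drop elements whose leading term is divisible by another's, tail-reduce, and make monic.
Reduced Gröbner basis: {p - 5, q - 4}.

Elimination: the polynomial q - 4 lies in the elimination ideal for q, so q ∈ {4}. For each such q, the remaining basis elements (now univariate) give the rest of the solution.
  q = 4: the earlier basis element becomes p - 5 = 0, giving p = 5 — point (5, 4).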